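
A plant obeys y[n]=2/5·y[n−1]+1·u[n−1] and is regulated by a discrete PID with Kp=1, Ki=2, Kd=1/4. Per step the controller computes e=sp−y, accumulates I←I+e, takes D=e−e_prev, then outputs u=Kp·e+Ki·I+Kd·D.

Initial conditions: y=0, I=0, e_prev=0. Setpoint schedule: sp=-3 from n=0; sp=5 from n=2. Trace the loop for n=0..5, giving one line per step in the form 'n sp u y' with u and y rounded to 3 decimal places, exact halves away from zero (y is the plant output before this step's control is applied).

(exact arithmetic carried between steps; '≈' marks a value shown rounded to 6 d.p. or computed from one; I and e_prev carry over from the previous line; the table rounds u and y to 3 d.p., halves away from zero)
n=0: y=0, sp=-3, e=sp−y=-3; I=-3, D=e−e_prev=-3; u=1·(-3)+2·(-3)+1/4·(-3)=-9.75; next y=2/5·0+1·(-9.75)=-9.75
n=1: y=-9.75, sp=-3, e=sp−y=6.75; I=3.75, D=e−e_prev=9.75; u=1·6.75+2·3.75+1/4·9.75=16.6875; next y=2/5·(-9.75)+1·16.6875=12.7875
n=2: y=12.7875, sp=5, e=sp−y=-7.7875; I=-4.0375, D=e−e_prev=-14.5375; u=1·(-7.7875)+2·(-4.0375)+1/4·(-14.5375)=-19.496875; next y=2/5·12.7875+1·(-19.496875)=-14.381875
n=3: y=-14.381875, sp=5, e=sp−y=19.381875; I=15.344375, D=e−e_prev=27.169375; u=1·19.381875+2·15.344375+1/4·27.169375≈56.862969; next y=2/5·(-14.381875)+1·56.862969≈51.110219
n=4: y≈51.110219, sp=5, e=sp−y≈-46.110219; I≈-30.765844, D=e−e_prev≈-65.492094; u=1·(-46.110219)+2·(-30.765844)+1/4·(-65.492094)≈-124.014930; next y=2/5·51.110219+1·(-124.014930)≈-103.570842
n=5: y≈-103.570842, sp=5, e=sp−y≈108.570842; I≈77.804998, D=e−e_prev≈154.681061; u=1·108.570842+2·77.804998+1/4·154.681061≈302.851104; next y=2/5·(-103.570842)+1·302.851104≈261.422767

0 -3 -9.750 0.000
1 -3 16.688 -9.750
2 5 -19.497 12.788
3 5 56.863 -14.382
4 5 -124.015 51.110
5 5 302.851 -103.571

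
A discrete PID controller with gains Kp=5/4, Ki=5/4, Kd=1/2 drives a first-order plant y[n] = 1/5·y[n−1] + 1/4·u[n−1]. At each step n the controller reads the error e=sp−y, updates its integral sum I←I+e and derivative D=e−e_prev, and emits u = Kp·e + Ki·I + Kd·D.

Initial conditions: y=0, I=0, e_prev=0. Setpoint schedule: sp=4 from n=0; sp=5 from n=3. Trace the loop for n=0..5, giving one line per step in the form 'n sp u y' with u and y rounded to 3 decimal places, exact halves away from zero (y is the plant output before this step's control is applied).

(exact arithmetic carried between steps; '≈' marks a value shown rounded to 6 d.p. or computed from one; I and e_prev carry over from the previous line; the table rounds u and y to 3 d.p., halves away from zero)
n=0: y=0, sp=4, e=sp−y=4; I=4, D=e−e_prev=4; u=5/4·4+5/4·4+1/2·4=12; next y=1/5·0+1/4·12=3
n=1: y=3, sp=4, e=sp−y=1; I=5, D=e−e_prev=-3; u=5/4·1+5/4·5+1/2·(-3)=6; next y=1/5·3+1/4·6=2.1
n=2: y=2.1, sp=4, e=sp−y=1.9; I=6.9, D=e−e_prev=0.9; u=5/4·1.9+5/4·6.9+1/2·0.9=11.45; next y=1/5·2.1+1/4·11.45=3.2825
n=3: y=3.2825, sp=5, e=sp−y=1.7175; I=8.6175, D=e−e_prev=-0.1825; u=5/4·1.7175+5/4·8.6175+1/2·(-0.1825)=12.8275; next y=1/5·3.2825+1/4·12.8275=3.863375
n=4: y=3.863375, sp=5, e=sp−y=1.136625; I=9.754125, D=e−e_prev=-0.580875; u=5/4·1.136625+5/4·9.754125+1/2·(-0.580875)=13.323; next y=1/5·3.863375+1/4·13.323=4.103425
n=5: y=4.103425, sp=5, e=sp−y=0.896575; I=10.6507, D=e−e_prev=-0.24005; u=5/4·0.896575+5/4·10.6507+1/2·(-0.24005)≈14.314069; next y=1/5·4.103425+1/4·14.314069≈4.399202

0 4 12.000 0.000
1 4 6.000 3.000
2 4 11.450 2.100
3 5 12.828 3.283
4 5 13.323 3.863
5 5 14.314 4.103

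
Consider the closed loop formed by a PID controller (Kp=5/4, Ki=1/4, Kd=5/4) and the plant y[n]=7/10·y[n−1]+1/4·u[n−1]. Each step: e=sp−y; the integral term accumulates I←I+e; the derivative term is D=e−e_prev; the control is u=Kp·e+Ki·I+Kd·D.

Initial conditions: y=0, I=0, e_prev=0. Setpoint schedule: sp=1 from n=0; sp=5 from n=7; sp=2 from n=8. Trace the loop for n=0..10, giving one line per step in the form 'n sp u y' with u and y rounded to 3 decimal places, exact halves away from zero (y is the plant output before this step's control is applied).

0 1 2.750 0.000
1 1 -0.141 0.688
2 1 1.461 0.446
3 1 0.661 0.677
4 1 1.135 0.640
5 1 0.925 0.732
6 1 1.075 0.743
7 5 12.028 0.789
8 2 -7.730 3.559
9 2 7.344 0.559
10 2 -0.634 2.227

(exact arithmetic carried between steps; '≈' marks a value shown rounded to 6 d.p. or computed from one; I and e_prev carry over from the previous line; the table rounds u and y to 3 d.p., halves away from zero)
n=0: y=0, sp=1, e=sp−y=1; I=1, D=e−e_prev=1; u=5/4·1+1/4·1+5/4·1=2.75; next y=7/10·0+1/4·2.75=0.6875
n=1: y=0.6875, sp=1, e=sp−y=0.3125; I=1.3125, D=e−e_prev=-0.6875; u=5/4·0.3125+1/4·1.3125+5/4·(-0.6875)=-0.140625; next y=7/10·0.6875+1/4·(-0.140625)≈0.446094
n=2: y≈0.446094, sp=1, e=sp−y≈0.553906; I≈1.866406, D=e−e_prev≈0.241406; u=5/4·0.553906+1/4·1.866406+5/4·0.241406≈1.460742; next y=7/10·0.446094+1/4·1.460742≈0.677451
n=3: y≈0.677451, sp=1, e=sp−y≈0.322549; I≈2.188955, D=e−e_prev≈-0.231357; u=5/4·0.322549+1/4·2.188955+5/4·(-0.231357)≈0.661228; next y=7/10·0.677451+1/4·0.661228≈0.639523
n=4: y≈0.639523, sp=1, e=sp−y≈0.360477; I≈2.549432, D=e−e_prev≈0.037928; u=5/4·0.360477+1/4·2.549432+5/4·0.037928≈1.135365; next y=7/10·0.639523+1/4·1.135365≈0.731507
n=5: y≈0.731507, sp=1, e=sp−y≈0.268493; I≈2.817925, D=e−e_prev≈-0.091984; u=5/4·0.268493+1/4·2.817925+5/4·(-0.091984)≈0.925117; next y=7/10·0.731507+1/4·0.925117≈0.743334
n=6: y≈0.743334, sp=1, e=sp−y≈0.256666; I≈3.074591, D=e−e_prev≈-0.011827; u=5/4·0.256666+1/4·3.074591+5/4·(-0.011827)≈1.074696; next y=7/10·0.743334+1/4·1.074696≈0.789008
n=7: y≈0.789008, sp=5, e=sp−y≈4.210992; I≈7.285583, D=e−e_prev≈3.954326; u=5/4·4.210992+1/4·7.285583+5/4·3.954326≈12.028044; next y=7/10·0.789008+1/4·12.028044≈3.559316
n=8: y≈3.559316, sp=2, e=sp−y≈-1.559316; I≈5.726266, D=e−e_prev≈-5.770308; u=5/4·(-1.559316)+1/4·5.726266+5/4·(-5.770308)≈-7.730465; next y=7/10·3.559316+1/4·(-7.730465)≈0.558905
n=9: y≈0.558905, sp=2, e=sp−y≈1.441095; I≈7.167361, D=e−e_prev≈3.000411; u=5/4·1.441095+1/4·7.167361+5/4·3.000411≈7.343722; next y=7/10·0.558905+1/4·7.343722≈2.227164
n=10: y≈2.227164, sp=2, e=sp−y≈-0.227164; I≈6.940197, D=e−e_prev≈-1.668259; u=5/4·(-0.227164)+1/4·6.940197+5/4·(-1.668259)≈-0.634230; next y=7/10·2.227164+1/4·(-0.634230)≈1.400458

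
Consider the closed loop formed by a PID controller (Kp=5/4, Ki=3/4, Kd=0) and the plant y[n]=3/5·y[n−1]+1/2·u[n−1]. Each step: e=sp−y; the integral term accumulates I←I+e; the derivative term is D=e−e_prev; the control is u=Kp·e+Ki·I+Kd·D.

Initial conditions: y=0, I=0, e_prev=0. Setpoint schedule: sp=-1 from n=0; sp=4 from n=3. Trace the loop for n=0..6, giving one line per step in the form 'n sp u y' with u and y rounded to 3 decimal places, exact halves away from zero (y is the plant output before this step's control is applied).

0 -1 -2.000 0.000
1 -1 -0.750 -1.000
2 -1 -0.800 -0.975
3 4 9.201 -0.985
4 4 2.951 4.010
5 4 3.200 3.881
6 4 3.194 3.929

(exact arithmetic carried between steps; '≈' marks a value shown rounded to 6 d.p. or computed from one; I and e_prev carry over from the previous line; the table rounds u and y to 3 d.p., halves away from zero)
n=0: y=0, sp=-1, e=sp−y=-1; I=-1, D=e−e_prev=-1; u=5/4·(-1)+3/4·(-1)+0·(-1)=-2; next y=3/5·0+1/2·(-2)=-1
n=1: y=-1, sp=-1, e=sp−y=0; I=-1, D=e−e_prev=1; u=5/4·0+3/4·(-1)+0·1=-0.75; next y=3/5·(-1)+1/2·(-0.75)=-0.975
n=2: y=-0.975, sp=-1, e=sp−y=-0.025; I=-1.025, D=e−e_prev=-0.025; u=5/4·(-0.025)+3/4·(-1.025)+0·(-0.025)=-0.8; next y=3/5·(-0.975)+1/2·(-0.8)=-0.985
n=3: y=-0.985, sp=4, e=sp−y=4.985; I=3.96, D=e−e_prev=5.01; u=5/4·4.985+3/4·3.96+0·5.01=9.20125; next y=3/5·(-0.985)+1/2·9.20125=4.009625
n=4: y=4.009625, sp=4, e=sp−y=-0.009625; I=3.950375, D=e−e_prev=-4.994625; u=5/4·(-0.009625)+3/4·3.950375+0·(-4.994625)=2.95075; next y=3/5·4.009625+1/2·2.95075=3.88115
n=5: y=3.88115, sp=4, e=sp−y=0.11885; I=4.069225, D=e−e_prev=0.128475; u=5/4·0.11885+3/4·4.069225+0·0.128475≈3.200481; next y=3/5·3.88115+1/2·3.200481≈3.928931
n=6: y≈3.928931, sp=4, e=sp−y≈0.071069; I≈4.140294, D=e−e_prev≈-0.047781; u=5/4·0.071069+3/4·4.140294+0·(-0.047781)≈3.194058; next y=3/5·3.928931+1/2·3.194058≈3.954387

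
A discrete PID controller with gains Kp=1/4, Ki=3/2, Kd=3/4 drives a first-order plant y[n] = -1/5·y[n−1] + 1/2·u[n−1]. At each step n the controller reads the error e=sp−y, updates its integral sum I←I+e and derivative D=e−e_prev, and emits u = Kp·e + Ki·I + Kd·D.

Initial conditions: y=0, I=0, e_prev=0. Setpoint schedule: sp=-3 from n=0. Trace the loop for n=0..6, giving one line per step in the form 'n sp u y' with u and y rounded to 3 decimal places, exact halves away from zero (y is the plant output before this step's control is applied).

0 -3 -7.500 0.000
1 -3 -0.375 -3.750
2 -3 -12.844 0.563
3 -3 2.789 -6.534
4 -3 -20.321 2.701
5 -3 11.559 -10.701
6 -3 -33.493 7.920

(exact arithmetic carried between steps; '≈' marks a value shown rounded to 6 d.p. or computed from one; I and e_prev carry over from the previous line; the table rounds u and y to 3 d.p., halves away from zero)
n=0: y=0, sp=-3, e=sp−y=-3; I=-3, D=e−e_prev=-3; u=1/4·(-3)+3/2·(-3)+3/4·(-3)=-7.5; next y=-1/5·0+1/2·(-7.5)=-3.75
n=1: y=-3.75, sp=-3, e=sp−y=0.75; I=-2.25, D=e−e_prev=3.75; u=1/4·0.75+3/2·(-2.25)+3/4·3.75=-0.375; next y=-1/5·(-3.75)+1/2·(-0.375)=0.5625
n=2: y=0.5625, sp=-3, e=sp−y=-3.5625; I=-5.8125, D=e−e_prev=-4.3125; u=1/4·(-3.5625)+3/2·(-5.8125)+3/4·(-4.3125)=-12.84375; next y=-1/5·0.5625+1/2·(-12.84375)=-6.534375
n=3: y=-6.534375, sp=-3, e=sp−y=3.534375; I=-2.278125, D=e−e_prev=7.096875; u=1/4·3.534375+3/2·(-2.278125)+3/4·7.096875≈2.789063; next y=-1/5·(-6.534375)+1/2·2.789063≈2.701406
n=4: y≈2.701406, sp=-3, e=sp−y≈-5.701406; I≈-7.979531, D=e−e_prev≈-9.235781; u=1/4·(-5.701406)+3/2·(-7.979531)+3/4·(-9.235781)≈-20.321484; next y=-1/5·2.701406+1/2·(-20.321484)≈-10.701023
n=5: y≈-10.701023, sp=-3, e=sp−y≈7.701023; I≈-0.278508, D=e−e_prev≈13.402430; u=1/4·7.701023+3/2·(-0.278508)+3/4·13.402430≈11.559316; next y=-1/5·(-10.701023)+1/2·11.559316≈7.919863
n=6: y≈7.919863, sp=-3, e=sp−y≈-10.919863; I≈-11.198371, D=e−e_prev≈-18.620886; u=1/4·(-10.919863)+3/2·(-11.198371)+3/4·(-18.620886)≈-33.493187; next y=-1/5·7.919863+1/2·(-33.493187)≈-18.330566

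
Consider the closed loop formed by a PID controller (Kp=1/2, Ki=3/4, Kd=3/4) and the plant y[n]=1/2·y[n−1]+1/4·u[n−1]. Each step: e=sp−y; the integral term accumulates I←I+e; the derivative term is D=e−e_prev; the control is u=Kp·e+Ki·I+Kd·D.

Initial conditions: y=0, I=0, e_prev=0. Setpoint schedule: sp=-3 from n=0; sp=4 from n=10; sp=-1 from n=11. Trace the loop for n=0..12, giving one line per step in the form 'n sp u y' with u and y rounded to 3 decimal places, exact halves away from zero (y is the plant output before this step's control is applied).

(exact arithmetic carried between steps; '≈' marks a value shown rounded to 6 d.p. or computed from one; I and e_prev carry over from the previous line; the table rounds u and y to 3 d.p., halves away from zero)
n=0: y=0, sp=-3, e=sp−y=-3; I=-3, D=e−e_prev=-3; u=1/2·(-3)+3/4·(-3)+3/4·(-3)=-6; next y=1/2·0+1/4·(-6)=-1.5
n=1: y=-1.5, sp=-3, e=sp−y=-1.5; I=-4.5, D=e−e_prev=1.5; u=1/2·(-1.5)+3/4·(-4.5)+3/4·1.5=-3; next y=1/2·(-1.5)+1/4·(-3)=-1.5
n=2: y=-1.5, sp=-3, e=sp−y=-1.5; I=-6, D=e−e_prev=0; u=1/2·(-1.5)+3/4·(-6)+3/4·0=-5.25; next y=1/2·(-1.5)+1/4·(-5.25)=-2.0625
n=3: y=-2.0625, sp=-3, e=sp−y=-0.9375; I=-6.9375, D=e−e_prev=0.5625; u=1/2·(-0.9375)+3/4·(-6.9375)+3/4·0.5625=-5.25; next y=1/2·(-2.0625)+1/4·(-5.25)=-2.34375
n=4: y=-2.34375, sp=-3, e=sp−y=-0.65625; I=-7.59375, D=e−e_prev=0.28125; u=1/2·(-0.65625)+3/4·(-7.59375)+3/4·0.28125=-5.8125; next y=1/2·(-2.34375)+1/4·(-5.8125)=-2.625
n=5: y=-2.625, sp=-3, e=sp−y=-0.375; I=-7.96875, D=e−e_prev=0.28125; u=1/2·(-0.375)+3/4·(-7.96875)+3/4·0.28125=-5.953125; next y=1/2·(-2.625)+1/4·(-5.953125)≈-2.800781
n=6: y≈-2.800781, sp=-3, e=sp−y≈-0.199219; I≈-8.167969, D=e−e_prev≈0.175781; u=1/2·(-0.199219)+3/4·(-8.167969)+3/4·0.175781≈-6.09375; next y=1/2·(-2.800781)+1/4·(-6.09375)≈-2.923828
n=7: y≈-2.923828, sp=-3, e=sp−y≈-0.076172; I≈-8.244141, D=e−e_prev≈0.123047; u=1/2·(-0.076172)+3/4·(-8.244141)+3/4·0.123047≈-6.128906; next y=1/2·(-2.923828)+1/4·(-6.128906)≈-2.994141
n=8: y≈-2.994141, sp=-3, e=sp−y≈-0.005859; I≈-8.25, D=e−e_prev≈0.070313; u=1/2·(-0.005859)+3/4·(-8.25)+3/4·0.070313≈-6.137695; next y=1/2·(-2.994141)+1/4·(-6.137695)≈-3.031494
n=9: y≈-3.031494, sp=-3, e=sp−y≈0.031494; I≈-8.218506, D=e−e_prev≈0.037354; u=1/2·0.031494+3/4·(-8.218506)+3/4·0.037354≈-6.120117; next y=1/2·(-3.031494)+1/4·(-6.120117)≈-3.045776
n=10: y≈-3.045776, sp=4, e=sp−y≈7.045776; I≈-1.172729, D=e−e_prev≈7.014282; u=1/2·7.045776+3/4·(-1.172729)+3/4·7.014282≈7.904053; next y=1/2·(-3.045776)+1/4·7.904053≈0.453125
n=11: y=0.453125, sp=-1, e=sp−y=-1.453125; I≈-2.625854, D=e−e_prev≈-8.498901; u=1/2·(-1.453125)+3/4·(-2.625854)+3/4·(-8.498901)≈-9.070129; next y=1/2·0.453125+1/4·(-9.070129)≈-2.040970
n=12: y≈-2.040970, sp=-1, e=sp−y≈1.040970; I≈-1.584885, D=e−e_prev≈2.494095; u=1/2·1.040970+3/4·(-1.584885)+3/4·2.494095≈1.202393; next y=1/2·(-2.040970)+1/4·1.202393≈-0.719887

0 -3 -6.000 0.000
1 -3 -3.000 -1.500
2 -3 -5.250 -1.500
3 -3 -5.250 -2.063
4 -3 -5.813 -2.344
5 -3 -5.953 -2.625
6 -3 -6.094 -2.801
7 -3 -6.129 -2.924
8 -3 -6.138 -2.994
9 -3 -6.120 -3.031
10 4 7.904 -3.046
11 -1 -9.070 0.453
12 -1 1.202 -2.041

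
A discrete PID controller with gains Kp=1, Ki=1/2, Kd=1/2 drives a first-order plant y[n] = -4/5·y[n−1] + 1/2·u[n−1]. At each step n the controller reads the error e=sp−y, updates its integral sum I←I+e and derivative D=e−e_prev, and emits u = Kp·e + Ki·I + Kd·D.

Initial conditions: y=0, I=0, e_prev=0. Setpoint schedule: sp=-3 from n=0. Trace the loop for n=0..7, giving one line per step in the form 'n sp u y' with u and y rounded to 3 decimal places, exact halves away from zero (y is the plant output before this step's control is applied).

0 -3 -6.000 0.000
1 -3 0.000 -3.000
2 -3 -12.300 2.400
3 -3 8.640 -8.070
4 -3 -31.752 10.776
5 -3 41.329 -24.497
6 -3 -95.076 40.262
7 -3 155.691 -79.748

(exact arithmetic carried between steps; '≈' marks a value shown rounded to 6 d.p. or computed from one; I and e_prev carry over from the previous line; the table rounds u and y to 3 d.p., halves away from zero)
n=0: y=0, sp=-3, e=sp−y=-3; I=-3, D=e−e_prev=-3; u=1·(-3)+1/2·(-3)+1/2·(-3)=-6; next y=-4/5·0+1/2·(-6)=-3
n=1: y=-3, sp=-3, e=sp−y=0; I=-3, D=e−e_prev=3; u=1·0+1/2·(-3)+1/2·3=0; next y=-4/5·(-3)+1/2·0=2.4
n=2: y=2.4, sp=-3, e=sp−y=-5.4; I=-8.4, D=e−e_prev=-5.4; u=1·(-5.4)+1/2·(-8.4)+1/2·(-5.4)=-12.3; next y=-4/5·2.4+1/2·(-12.3)=-8.07
n=3: y=-8.07, sp=-3, e=sp−y=5.07; I=-3.33, D=e−e_prev=10.47; u=1·5.07+1/2·(-3.33)+1/2·10.47=8.64; next y=-4/5·(-8.07)+1/2·8.64=10.776
n=4: y=10.776, sp=-3, e=sp−y=-13.776; I=-17.106, D=e−e_prev=-18.846; u=1·(-13.776)+1/2·(-17.106)+1/2·(-18.846)=-31.752; next y=-4/5·10.776+1/2·(-31.752)=-24.4968
n=5: y=-24.4968, sp=-3, e=sp−y=21.4968; I=4.3908, D=e−e_prev=35.2728; u=1·21.4968+1/2·4.3908+1/2·35.2728=41.3286; next y=-4/5·(-24.4968)+1/2·41.3286=40.26174
n=6: y=40.26174, sp=-3, e=sp−y=-43.26174; I=-38.87094, D=e−e_prev=-64.75854; u=1·(-43.26174)+1/2·(-38.87094)+1/2·(-64.75854)=-95.07648; next y=-4/5·40.26174+1/2·(-95.07648)=-79.747632
n=7: y=-79.747632, sp=-3, e=sp−y=76.747632; I=37.876692, D=e−e_prev=120.009372; u=1·76.747632+1/2·37.876692+1/2·120.009372=155.690664; next y=-4/5·(-79.747632)+1/2·155.690664≈141.643438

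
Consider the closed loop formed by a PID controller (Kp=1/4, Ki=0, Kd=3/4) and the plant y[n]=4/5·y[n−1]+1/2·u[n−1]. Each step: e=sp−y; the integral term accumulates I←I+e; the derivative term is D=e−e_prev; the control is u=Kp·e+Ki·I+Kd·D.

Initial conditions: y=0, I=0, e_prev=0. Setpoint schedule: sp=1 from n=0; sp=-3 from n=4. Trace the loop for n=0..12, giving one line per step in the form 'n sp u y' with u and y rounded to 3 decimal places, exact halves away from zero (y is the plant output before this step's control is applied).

0 1 1.000 0.000
1 1 -0.250 0.500
2 1 0.350 0.275
3 1 0.061 0.395
4 -3 -3.800 0.347
5 -3 1.133 -1.623
6 -3 -1.235 -0.732
7 -3 -0.096 -1.203
8 -3 -0.642 -1.010
9 -3 -0.378 -1.129
10 -3 -0.504 -1.093
11 -3 -0.443 -1.126
12 -3 -0.472 -1.123

(exact arithmetic carried between steps; '≈' marks a value shown rounded to 6 d.p. or computed from one; I and e_prev carry over from the previous line; the table rounds u and y to 3 d.p., halves away from zero)
n=0: y=0, sp=1, e=sp−y=1; I=1, D=e−e_prev=1; u=1/4·1+0·1+3/4·1=1; next y=4/5·0+1/2·1=0.5
n=1: y=0.5, sp=1, e=sp−y=0.5; I=1.5, D=e−e_prev=-0.5; u=1/4·0.5+0·1.5+3/4·(-0.5)=-0.25; next y=4/5·0.5+1/2·(-0.25)=0.275
n=2: y=0.275, sp=1, e=sp−y=0.725; I=2.225, D=e−e_prev=0.225; u=1/4·0.725+0·2.225+3/4·0.225=0.35; next y=4/5·0.275+1/2·0.35=0.395
n=3: y=0.395, sp=1, e=sp−y=0.605; I=2.83, D=e−e_prev=-0.12; u=1/4·0.605+0·2.83+3/4·(-0.12)=0.06125; next y=4/5·0.395+1/2·0.06125=0.346625
n=4: y=0.346625, sp=-3, e=sp−y=-3.346625; I=-0.516625, D=e−e_prev=-3.951625; u=1/4·(-3.346625)+0·(-0.516625)+3/4·(-3.951625)=-3.800375; next y=4/5·0.346625+1/2·(-3.800375)≈-1.622888
n=5: y≈-1.622888, sp=-3, e=sp−y≈-1.377113; I≈-1.893738, D=e−e_prev≈1.969513; u=1/4·(-1.377113)+0·(-1.893738)+3/4·1.969513≈1.132856; next y=4/5·(-1.622888)+1/2·1.132856≈-0.731882
n=6: y≈-0.731882, sp=-3, e=sp−y≈-2.268118; I≈-4.161856, D=e−e_prev≈-0.891006; u=1/4·(-2.268118)+0·(-4.161856)+3/4·(-0.891006)≈-1.235284; next y=4/5·(-0.731882)+1/2·(-1.235284)≈-1.203147
n=7: y≈-1.203147, sp=-3, e=sp−y≈-1.796853; I≈-5.958708, D=e−e_prev≈0.471266; u=1/4·(-1.796853)+0·(-5.958708)+3/4·0.471266≈-0.095764; next y=4/5·(-1.203147)+1/2·(-0.095764)≈-1.010400
n=8: y≈-1.010400, sp=-3, e=sp−y≈-1.989600; I≈-7.948308, D=e−e_prev≈-0.192747; u=1/4·(-1.989600)+0·(-7.948308)+3/4·(-0.192747)≈-0.641961; next y=4/5·(-1.010400)+1/2·(-0.641961)≈-1.129300
n=9: y≈-1.129300, sp=-3, e=sp−y≈-1.870700; I≈-9.819008, D=e−e_prev≈0.118900; u=1/4·(-1.870700)+0·(-9.819008)+3/4·0.118900≈-0.378500; next y=4/5·(-1.129300)+1/2·(-0.378500)≈-1.092690
n=10: y≈-1.092690, sp=-3, e=sp−y≈-1.907310; I≈-11.726318, D=e−e_prev≈-0.036610; u=1/4·(-1.907310)+0·(-11.726318)+3/4·(-0.036610)≈-0.504285; next y=4/5·(-1.092690)+1/2·(-0.504285)≈-1.126295
n=11: y≈-1.126295, sp=-3, e=sp−y≈-1.873705; I≈-13.600023, D=e−e_prev≈0.033605; u=1/4·(-1.873705)+0·(-13.600023)+3/4·0.033605≈-0.443223; next y=4/5·(-1.126295)+1/2·(-0.443223)≈-1.122647
n=12: y≈-1.122647, sp=-3, e=sp−y≈-1.877353; I≈-15.477376, D=e−e_prev≈-0.003647; u=1/4·(-1.877353)+0·(-15.477376)+3/4·(-0.003647)≈-0.472074; next y=4/5·(-1.122647)+1/2·(-0.472074)≈-1.134155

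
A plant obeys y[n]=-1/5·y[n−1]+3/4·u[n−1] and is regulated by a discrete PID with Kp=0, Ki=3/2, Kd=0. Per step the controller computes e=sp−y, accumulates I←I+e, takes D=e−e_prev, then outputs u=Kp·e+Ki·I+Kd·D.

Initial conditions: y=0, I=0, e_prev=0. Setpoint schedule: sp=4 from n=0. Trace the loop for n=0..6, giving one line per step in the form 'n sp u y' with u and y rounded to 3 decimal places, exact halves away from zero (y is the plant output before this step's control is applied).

(exact arithmetic carried between steps; '≈' marks a value shown rounded to 6 d.p. or computed from one; I and e_prev carry over from the previous line; the table rounds u and y to 3 d.p., halves away from zero)
n=0: y=0, sp=4, e=sp−y=4; I=4, D=e−e_prev=4; u=0·4+3/2·4+0·4=6; next y=-1/5·0+3/4·6=4.5
n=1: y=4.5, sp=4, e=sp−y=-0.5; I=3.5, D=e−e_prev=-4.5; u=0·(-0.5)+3/2·3.5+0·(-4.5)=5.25; next y=-1/5·4.5+3/4·5.25=3.0375
n=2: y=3.0375, sp=4, e=sp−y=0.9625; I=4.4625, D=e−e_prev=1.4625; u=0·0.9625+3/2·4.4625+0·1.4625=6.69375; next y=-1/5·3.0375+3/4·6.69375≈4.412813
n=3: y≈4.412813, sp=4, e=sp−y≈-0.412813; I≈4.049688, D=e−e_prev≈-1.375313; u=0·(-0.412813)+3/2·4.049688+0·(-1.375313)≈6.074531; next y=-1/5·4.412813+3/4·6.074531≈3.673336
n=4: y≈3.673336, sp=4, e=sp−y≈0.326664; I≈4.376352, D=e−e_prev≈0.739477; u=0·0.326664+3/2·4.376352+0·0.739477≈6.564527; next y=-1/5·3.673336+3/4·6.564527≈4.188728
n=5: y≈4.188728, sp=4, e=sp−y≈-0.188728; I≈4.187623, D=e−e_prev≈-0.515392; u=0·(-0.188728)+3/2·4.187623+0·(-0.515392)≈6.281435; next y=-1/5·4.188728+3/4·6.281435≈3.873330
n=6: y≈3.873330, sp=4, e=sp−y≈0.126670; I≈4.314293, D=e−e_prev≈0.315398; u=0·0.126670+3/2·4.314293+0·0.315398≈6.471439; next y=-1/5·3.873330+3/4·6.471439≈4.078913

0 4 6.000 0.000
1 4 5.250 4.500
2 4 6.694 3.038
3 4 6.075 4.413
4 4 6.565 3.673
5 4 6.281 4.189
6 4 6.471 3.873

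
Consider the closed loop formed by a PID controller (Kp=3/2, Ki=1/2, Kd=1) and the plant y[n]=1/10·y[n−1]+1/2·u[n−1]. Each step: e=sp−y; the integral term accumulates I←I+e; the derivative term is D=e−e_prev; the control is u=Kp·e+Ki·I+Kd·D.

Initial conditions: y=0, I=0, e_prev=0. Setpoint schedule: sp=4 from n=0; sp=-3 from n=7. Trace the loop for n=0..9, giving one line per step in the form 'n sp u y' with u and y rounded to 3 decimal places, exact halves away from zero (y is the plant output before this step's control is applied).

(exact arithmetic carried between steps; '≈' marks a value shown rounded to 6 d.p. or computed from one; I and e_prev carry over from the previous line; the table rounds u and y to 3 d.p., halves away from zero)
n=0: y=0, sp=4, e=sp−y=4; I=4, D=e−e_prev=4; u=3/2·4+1/2·4+1·4=12; next y=1/10·0+1/2·12=6
n=1: y=6, sp=4, e=sp−y=-2; I=2, D=e−e_prev=-6; u=3/2·(-2)+1/2·2+1·(-6)=-8; next y=1/10·6+1/2·(-8)=-3.4
n=2: y=-3.4, sp=4, e=sp−y=7.4; I=9.4, D=e−e_prev=9.4; u=3/2·7.4+1/2·9.4+1·9.4=25.2; next y=1/10·(-3.4)+1/2·25.2=12.26
n=3: y=12.26, sp=4, e=sp−y=-8.26; I=1.14, D=e−e_prev=-15.66; u=3/2·(-8.26)+1/2·1.14+1·(-15.66)=-27.48; next y=1/10·12.26+1/2·(-27.48)=-12.514
n=4: y=-12.514, sp=4, e=sp−y=16.514; I=17.654, D=e−e_prev=24.774; u=3/2·16.514+1/2·17.654+1·24.774=58.372; next y=1/10·(-12.514)+1/2·58.372=27.9346
n=5: y=27.9346, sp=4, e=sp−y=-23.9346; I=-6.2806, D=e−e_prev=-40.4486; u=3/2·(-23.9346)+1/2·(-6.2806)+1·(-40.4486)=-79.4908; next y=1/10·27.9346+1/2·(-79.4908)=-36.95194
n=6: y=-36.95194, sp=4, e=sp−y=40.95194; I=34.67134, D=e−e_prev=64.88654; u=3/2·40.95194+1/2·34.67134+1·64.88654=143.65012; next y=1/10·(-36.95194)+1/2·143.65012=68.129866
n=7: y=68.129866, sp=-3, e=sp−y=-71.129866; I=-36.458526, D=e−e_prev=-112.081806; u=3/2·(-71.129866)+1/2·(-36.458526)+1·(-112.081806)=-237.005868; next y=1/10·68.129866+1/2·(-237.005868)≈-111.689947
n=8: y≈-111.689947, sp=-3, e=sp−y≈108.689947; I≈72.231421, D=e−e_prev≈179.819813; u=3/2·108.689947+1/2·72.231421+1·179.819813≈378.970445; next y=1/10·(-111.689947)+1/2·378.970445≈178.316228
n=9: y≈178.316228, sp=-3, e=sp−y≈-181.316228; I≈-109.084806, D=e−e_prev≈-290.006175; u=3/2·(-181.316228)+1/2·(-109.084806)+1·(-290.006175)≈-616.522920; next y=1/10·178.316228+1/2·(-616.522920)≈-290.429837

0 4 12.000 0.000
1 4 -8.000 6.000
2 4 25.200 -3.400
3 4 -27.480 12.260
4 4 58.372 -12.514
5 4 -79.491 27.935
6 4 143.650 -36.952
7 -3 -237.006 68.130
8 -3 378.970 -111.690
9 -3 -616.523 178.316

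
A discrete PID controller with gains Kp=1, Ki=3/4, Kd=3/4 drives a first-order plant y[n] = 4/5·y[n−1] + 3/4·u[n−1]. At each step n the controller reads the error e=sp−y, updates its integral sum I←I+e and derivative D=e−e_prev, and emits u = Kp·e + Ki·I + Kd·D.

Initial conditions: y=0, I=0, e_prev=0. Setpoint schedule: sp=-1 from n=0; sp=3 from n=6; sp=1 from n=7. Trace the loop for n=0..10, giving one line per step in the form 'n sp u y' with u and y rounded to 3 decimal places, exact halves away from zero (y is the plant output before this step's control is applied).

0 -1 -2.500 0.000
1 -1 2.188 -1.875
2 -1 -3.602 0.141
3 -1 3.878 -2.589
4 -1 -5.543 0.838
5 -1 6.460 -3.487
6 3 1.225 2.055
7 1 -3.179 2.563
8 1 4.772 -0.334
9 1 -5.515 3.312
10 1 7.482 -1.486

(exact arithmetic carried between steps; '≈' marks a value shown rounded to 6 d.p. or computed from one; I and e_prev carry over from the previous line; the table rounds u and y to 3 d.p., halves away from zero)
n=0: y=0, sp=-1, e=sp−y=-1; I=-1, D=e−e_prev=-1; u=1·(-1)+3/4·(-1)+3/4·(-1)=-2.5; next y=4/5·0+3/4·(-2.5)=-1.875
n=1: y=-1.875, sp=-1, e=sp−y=0.875; I=-0.125, D=e−e_prev=1.875; u=1·0.875+3/4·(-0.125)+3/4·1.875=2.1875; next y=4/5·(-1.875)+3/4·2.1875=0.140625
n=2: y=0.140625, sp=-1, e=sp−y=-1.140625; I=-1.265625, D=e−e_prev=-2.015625; u=1·(-1.140625)+3/4·(-1.265625)+3/4·(-2.015625)≈-3.601563; next y=4/5·0.140625+3/4·(-3.601563)≈-2.588672
n=3: y≈-2.588672, sp=-1, e=sp−y≈1.588672; I≈0.323047, D=e−e_prev≈2.729297; u=1·1.588672+3/4·0.323047+3/4·2.729297≈3.877930; next y=4/5·(-2.588672)+3/4·3.877930≈0.837510
n=4: y≈0.837510, sp=-1, e=sp−y≈-1.837510; I≈-1.514463, D=e−e_prev≈-3.426182; u=1·(-1.837510)+3/4·(-1.514463)+3/4·(-3.426182)≈-5.542993; next y=4/5·0.837510+3/4·(-5.542993)≈-3.487237
n=5: y≈-3.487237, sp=-1, e=sp−y≈2.487237; I≈0.972774, D=e−e_prev≈4.324747; u=1·2.487237+3/4·0.972774+3/4·4.324747≈6.460378; next y=4/5·(-3.487237)+3/4·6.460378≈2.055494
n=6: y≈2.055494, sp=3, e=sp−y≈0.944506; I≈1.917280, D=e−e_prev≈-1.542731; u=1·0.944506+3/4·1.917280+3/4·(-1.542731)≈1.225419; next y=4/5·2.055494+3/4·1.225419≈2.563459
n=7: y≈2.563459, sp=1, e=sp−y≈-1.563459; I≈0.353822, D=e−e_prev≈-2.507965; u=1·(-1.563459)+3/4·0.353822+3/4·(-2.507965)≈-3.179067; next y=4/5·2.563459+3/4·(-3.179067)≈-0.333533
n=8: y≈-0.333533, sp=1, e=sp−y≈1.333533; I≈1.687354, D=e−e_prev≈2.896992; u=1·1.333533+3/4·1.687354+3/4·2.896992≈4.771792; next y=4/5·(-0.333533)+3/4·4.771792≈3.312018
n=9: y≈3.312018, sp=1, e=sp−y≈-2.312018; I≈-0.624664, D=e−e_prev≈-3.645551; u=1·(-2.312018)+3/4·(-0.624664)+3/4·(-3.645551)≈-5.514679; next y=4/5·3.312018+3/4·(-5.514679)≈-1.486395
n=10: y≈-1.486395, sp=1, e=sp−y≈2.486395; I≈1.861731, D=e−e_prev≈4.798413; u=1·2.486395+3/4·1.861731+3/4·4.798413≈7.481503; next y=4/5·(-1.486395)+3/4·7.481503≈4.422011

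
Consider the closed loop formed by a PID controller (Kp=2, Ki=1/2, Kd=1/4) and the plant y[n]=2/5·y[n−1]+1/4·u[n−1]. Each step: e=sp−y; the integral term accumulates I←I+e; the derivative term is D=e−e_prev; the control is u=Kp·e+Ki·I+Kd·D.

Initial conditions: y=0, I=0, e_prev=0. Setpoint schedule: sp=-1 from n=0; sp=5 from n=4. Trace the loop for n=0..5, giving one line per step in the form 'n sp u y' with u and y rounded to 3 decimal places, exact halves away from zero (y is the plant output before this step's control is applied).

(exact arithmetic carried between steps; '≈' marks a value shown rounded to 6 d.p. or computed from one; I and e_prev carry over from the previous line; the table rounds u and y to 3 d.p., halves away from zero)
n=0: y=0, sp=-1, e=sp−y=-1; I=-1, D=e−e_prev=-1; u=2·(-1)+1/2·(-1)+1/4·(-1)=-2.75; next y=2/5·0+1/4·(-2.75)=-0.6875
n=1: y=-0.6875, sp=-1, e=sp−y=-0.3125; I=-1.3125, D=e−e_prev=0.6875; u=2·(-0.3125)+1/2·(-1.3125)+1/4·0.6875=-1.109375; next y=2/5·(-0.6875)+1/4·(-1.109375)≈-0.552344
n=2: y≈-0.552344, sp=-1, e=sp−y≈-0.447656; I≈-1.760156, D=e−e_prev≈-0.135156; u=2·(-0.447656)+1/2·(-1.760156)+1/4·(-0.135156)≈-1.809180; next y=2/5·(-0.552344)+1/4·(-1.809180)≈-0.673232
n=3: y≈-0.673232, sp=-1, e=sp−y≈-0.326768; I≈-2.086924, D=e−e_prev≈0.120889; u=2·(-0.326768)+1/2·(-2.086924)+1/4·0.120889≈-1.666775; next y=2/5·(-0.673232)+1/4·(-1.666775)≈-0.685987
n=4: y≈-0.685987, sp=5, e=sp−y≈5.685987; I≈3.599063, D=e−e_prev≈6.012754; u=2·5.685987+1/2·3.599063+1/4·6.012754≈14.674693; next y=2/5·(-0.685987)+1/4·14.674693≈3.394279
n=5: y≈3.394279, sp=5, e=sp−y≈1.605721; I≈5.204784, D=e−e_prev≈-4.080265; u=2·1.605721+1/2·5.204784+1/4·(-4.080265)≈4.793768; next y=2/5·3.394279+1/4·4.793768≈2.556154

0 -1 -2.750 0.000
1 -1 -1.109 -0.688
2 -1 -1.809 -0.552
3 -1 -1.667 -0.673
4 5 14.675 -0.686
5 5 4.794 3.394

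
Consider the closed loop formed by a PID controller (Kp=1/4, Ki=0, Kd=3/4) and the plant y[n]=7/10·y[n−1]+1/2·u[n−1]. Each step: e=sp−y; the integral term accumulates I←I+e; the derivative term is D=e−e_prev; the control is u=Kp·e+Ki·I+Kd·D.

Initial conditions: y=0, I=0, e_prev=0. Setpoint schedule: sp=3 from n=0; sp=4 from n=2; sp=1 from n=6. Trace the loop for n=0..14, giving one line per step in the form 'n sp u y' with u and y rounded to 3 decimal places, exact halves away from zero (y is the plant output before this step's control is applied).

(exact arithmetic carried between steps; '≈' marks a value shown rounded to 6 d.p. or computed from one; I and e_prev carry over from the previous line; the table rounds u and y to 3 d.p., halves away from zero)
n=0: y=0, sp=3, e=sp−y=3; I=3, D=e−e_prev=3; u=1/4·3+0·3+3/4·3=3; next y=7/10·0+1/2·3=1.5
n=1: y=1.5, sp=3, e=sp−y=1.5; I=4.5, D=e−e_prev=-1.5; u=1/4·1.5+0·4.5+3/4·(-1.5)=-0.75; next y=7/10·1.5+1/2·(-0.75)=0.675
n=2: y=0.675, sp=4, e=sp−y=3.325; I=7.825, D=e−e_prev=1.825; u=1/4·3.325+0·7.825+3/4·1.825=2.2; next y=7/10·0.675+1/2·2.2=1.5725
n=3: y=1.5725, sp=4, e=sp−y=2.4275; I=10.2525, D=e−e_prev=-0.8975; u=1/4·2.4275+0·10.2525+3/4·(-0.8975)=-0.06625; next y=7/10·1.5725+1/2·(-0.06625)=1.067625
n=4: y=1.067625, sp=4, e=sp−y=2.932375; I=13.184875, D=e−e_prev=0.504875; u=1/4·2.932375+0·13.184875+3/4·0.504875=1.11175; next y=7/10·1.067625+1/2·1.11175≈1.303213
n=5: y≈1.303213, sp=4, e=sp−y≈2.696788; I≈15.881663, D=e−e_prev≈-0.235588; u=1/4·2.696788+0·15.881663+3/4·(-0.235588)≈0.497506; next y=7/10·1.303213+1/2·0.497506≈1.161002
n=6: y≈1.161002, sp=1, e=sp−y≈-0.161002; I≈15.720661, D=e−e_prev≈-2.857789; u=1/4·(-0.161002)+0·15.720661+3/4·(-2.857789)≈-2.183593; next y=7/10·1.161002+1/2·(-2.183593)≈-0.279095
n=7: y≈-0.279095, sp=1, e=sp−y≈1.279095; I≈16.999756, D=e−e_prev≈1.440097; u=1/4·1.279095+0·16.999756+3/4·1.440097≈1.399846; next y=7/10·(-0.279095)+1/2·1.399846≈0.504557
n=8: y≈0.504557, sp=1, e=sp−y≈0.495443; I≈17.495199, D=e−e_prev≈-0.783652; u=1/4·0.495443+0·17.495199+3/4·(-0.783652)≈-0.463878; next y=7/10·0.504557+1/2·(-0.463878)≈0.121251
n=9: y≈0.121251, sp=1, e=sp−y≈0.878749; I≈18.373948, D=e−e_prev≈0.383306; u=1/4·0.878749+0·18.373948+3/4·0.383306≈0.507167; next y=7/10·0.121251+1/2·0.507167≈0.338459
n=10: y≈0.338459, sp=1, e=sp−y≈0.661541; I≈19.035489, D=e−e_prev≈-0.217208; u=1/4·0.661541+0·19.035489+3/4·(-0.217208)≈0.002479; next y=7/10·0.338459+1/2·0.002479≈0.238161
n=11: y≈0.238161, sp=1, e=sp−y≈0.761839; I≈19.797328, D=e−e_prev≈0.100298; u=1/4·0.761839+0·19.797328+3/4·0.100298≈0.265683; next y=7/10·0.238161+1/2·0.265683≈0.299554
n=12: y≈0.299554, sp=1, e=sp−y≈0.700446; I≈20.497774, D=e−e_prev≈-0.061393; u=1/4·0.700446+0·20.497774+3/4·(-0.061393)≈0.129066; next y=7/10·0.299554+1/2·0.129066≈0.274221
n=13: y≈0.274221, sp=1, e=sp−y≈0.725779; I≈21.223553, D=e−e_prev≈0.025333; u=1/4·0.725779+0·21.223553+3/4·0.025333≈0.200445; next y=7/10·0.274221+1/2·0.200445≈0.292177
n=14: y≈0.292177, sp=1, e=sp−y≈0.707823; I≈21.931376, D=e−e_prev≈-0.017956; u=1/4·0.707823+0·21.931376+3/4·(-0.017956)≈0.163489; next y=7/10·0.292177+1/2·0.163489≈0.286268

0 3 3.000 0.000
1 3 -0.750 1.500
2 4 2.200 0.675
3 4 -0.066 1.573
4 4 1.112 1.068
5 4 0.498 1.303
6 1 -2.184 1.161
7 1 1.400 -0.279
8 1 -0.464 0.505
9 1 0.507 0.121
10 1 0.002 0.338
11 1 0.266 0.238
12 1 0.129 0.300
13 1 0.200 0.274
14 1 0.163 0.292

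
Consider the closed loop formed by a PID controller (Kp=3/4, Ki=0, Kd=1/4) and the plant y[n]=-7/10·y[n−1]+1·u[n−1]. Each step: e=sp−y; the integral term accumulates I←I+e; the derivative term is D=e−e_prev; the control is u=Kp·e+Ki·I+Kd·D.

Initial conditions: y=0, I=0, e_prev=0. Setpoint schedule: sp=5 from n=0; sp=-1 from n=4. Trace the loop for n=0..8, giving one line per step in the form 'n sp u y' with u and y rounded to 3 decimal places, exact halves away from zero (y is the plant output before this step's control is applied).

0 5 5.000 0.000
1 5 -1.250 5.000
2 5 9.750 -4.750
3 5 -10.513 13.075
4 -1 20.684 -19.665
5 -1 -40.116 34.449
6 -1 72.092 -64.230
7 -1 -133.861 117.053
8 -1 244.311 -215.798

(exact arithmetic carried between steps; '≈' marks a value shown rounded to 6 d.p. or computed from one; I and e_prev carry over from the previous line; the table rounds u and y to 3 d.p., halves away from zero)
n=0: y=0, sp=5, e=sp−y=5; I=5, D=e−e_prev=5; u=3/4·5+0·5+1/4·5=5; next y=-7/10·0+1·5=5
n=1: y=5, sp=5, e=sp−y=0; I=5, D=e−e_prev=-5; u=3/4·0+0·5+1/4·(-5)=-1.25; next y=-7/10·5+1·(-1.25)=-4.75
n=2: y=-4.75, sp=5, e=sp−y=9.75; I=14.75, D=e−e_prev=9.75; u=3/4·9.75+0·14.75+1/4·9.75=9.75; next y=-7/10·(-4.75)+1·9.75=13.075
n=3: y=13.075, sp=5, e=sp−y=-8.075; I=6.675, D=e−e_prev=-17.825; u=3/4·(-8.075)+0·6.675+1/4·(-17.825)=-10.5125; next y=-7/10·13.075+1·(-10.5125)=-19.665
n=4: y=-19.665, sp=-1, e=sp−y=18.665; I=25.34, D=e−e_prev=26.74; u=3/4·18.665+0·25.34+1/4·26.74=20.68375; next y=-7/10·(-19.665)+1·20.68375=34.44925
n=5: y=34.44925, sp=-1, e=sp−y=-35.44925; I=-10.10925, D=e−e_prev=-54.11425; u=3/4·(-35.44925)+0·(-10.10925)+1/4·(-54.11425)=-40.1155; next y=-7/10·34.44925+1·(-40.1155)=-64.229975
n=6: y=-64.229975, sp=-1, e=sp−y=63.229975; I=53.120725, D=e−e_prev=98.679225; u=3/4·63.229975+0·53.120725+1/4·98.679225≈72.092288; next y=-7/10·(-64.229975)+1·72.092288≈117.05327
n=7: y=117.05327, sp=-1, e=sp−y=-118.05327; I=-64.932545, D=e−e_prev=-181.283245; u=3/4·(-118.05327)+0·(-64.932545)+1/4·(-181.283245)≈-133.860764; next y=-7/10·117.05327+1·(-133.860764)≈-215.798053
n=8: y≈-215.798053, sp=-1, e=sp−y≈214.798053; I≈149.865508, D=e−e_prev≈332.851323; u=3/4·214.798053+0·149.865508+1/4·332.851323≈244.311370; next y=-7/10·(-215.798053)+1·244.311370≈395.370007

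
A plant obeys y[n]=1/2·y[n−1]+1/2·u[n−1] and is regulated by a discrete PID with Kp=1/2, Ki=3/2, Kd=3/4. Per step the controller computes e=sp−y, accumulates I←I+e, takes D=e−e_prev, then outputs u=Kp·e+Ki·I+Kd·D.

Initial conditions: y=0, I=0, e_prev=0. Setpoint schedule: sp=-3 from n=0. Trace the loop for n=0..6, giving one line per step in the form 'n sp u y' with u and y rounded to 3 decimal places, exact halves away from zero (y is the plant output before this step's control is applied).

(exact arithmetic carried between steps; '≈' marks a value shown rounded to 6 d.p. or computed from one; I and e_prev carry over from the previous line; the table rounds u and y to 3 d.p., halves away from zero)
n=0: y=0, sp=-3, e=sp−y=-3; I=-3, D=e−e_prev=-3; u=1/2·(-3)+3/2·(-3)+3/4·(-3)=-8.25; next y=1/2·0+1/2·(-8.25)=-4.125
n=1: y=-4.125, sp=-3, e=sp−y=1.125; I=-1.875, D=e−e_prev=4.125; u=1/2·1.125+3/2·(-1.875)+3/4·4.125=0.84375; next y=1/2·(-4.125)+1/2·0.84375=-1.640625
n=2: y=-1.640625, sp=-3, e=sp−y=-1.359375; I=-3.234375, D=e−e_prev=-2.484375; u=1/2·(-1.359375)+3/2·(-3.234375)+3/4·(-2.484375)≈-7.394531; next y=1/2·(-1.640625)+1/2·(-7.394531)≈-4.517578
n=3: y≈-4.517578, sp=-3, e=sp−y≈1.517578; I≈-1.716797, D=e−e_prev≈2.876953; u=1/2·1.517578+3/2·(-1.716797)+3/4·2.876953≈0.341309; next y=1/2·(-4.517578)+1/2·0.341309≈-2.088135
n=4: y≈-2.088135, sp=-3, e=sp−y≈-0.911865; I≈-2.628662, D=e−e_prev≈-2.429443; u=1/2·(-0.911865)+3/2·(-2.628662)+3/4·(-2.429443)≈-6.221008; next y=1/2·(-2.088135)+1/2·(-6.221008)≈-4.154572
n=5: y≈-4.154572, sp=-3, e=sp−y≈1.154572; I≈-1.474091, D=e−e_prev≈2.066437; u=1/2·1.154572+3/2·(-1.474091)+3/4·2.066437≈-0.084023; next y=1/2·(-4.154572)+1/2·(-0.084023)≈-2.119297
n=6: y≈-2.119297, sp=-3, e=sp−y≈-0.880703; I≈-2.354794, D=e−e_prev≈-2.035275; u=1/2·(-0.880703)+3/2·(-2.354794)+3/4·(-2.035275)≈-5.498998; next y=1/2·(-2.119297)+1/2·(-5.498998)≈-3.809147

0 -3 -8.250 0.000
1 -3 0.844 -4.125
2 -3 -7.395 -1.641
3 -3 0.341 -4.518
4 -3 -6.221 -2.088
5 -3 -0.084 -4.155
6 -3 -5.499 -2.119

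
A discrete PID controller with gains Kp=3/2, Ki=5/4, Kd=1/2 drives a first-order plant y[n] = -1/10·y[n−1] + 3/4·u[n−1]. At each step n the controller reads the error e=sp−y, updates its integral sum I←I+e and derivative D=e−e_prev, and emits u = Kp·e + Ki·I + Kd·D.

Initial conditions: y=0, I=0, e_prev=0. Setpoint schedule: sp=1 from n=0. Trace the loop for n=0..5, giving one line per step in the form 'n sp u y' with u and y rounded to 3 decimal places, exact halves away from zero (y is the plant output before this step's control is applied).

(exact arithmetic carried between steps; '≈' marks a value shown rounded to 6 d.p. or computed from one; I and e_prev carry over from the previous line; the table rounds u and y to 3 d.p., halves away from zero)
n=0: y=0, sp=1, e=sp−y=1; I=1, D=e−e_prev=1; u=3/2·1+5/4·1+1/2·1=3.25; next y=-1/10·0+3/4·3.25=2.4375
n=1: y=2.4375, sp=1, e=sp−y=-1.4375; I=-0.4375, D=e−e_prev=-2.4375; u=3/2·(-1.4375)+5/4·(-0.4375)+1/2·(-2.4375)=-3.921875; next y=-1/10·2.4375+3/4·(-3.921875)≈-3.185156
n=2: y≈-3.185156, sp=1, e=sp−y≈4.185156; I≈3.747656, D=e−e_prev≈5.622656; u=3/2·4.185156+5/4·3.747656+1/2·5.622656≈13.773633; next y=-1/10·(-3.185156)+3/4·13.773633≈10.648740
n=3: y≈10.648740, sp=1, e=sp−y≈-9.648740; I≈-5.901084, D=e−e_prev≈-13.833896; u=3/2·(-9.648740)+5/4·(-5.901084)+1/2·(-13.833896)≈-28.766414; next y=-1/10·10.648740+3/4·(-28.766414)≈-22.639684
n=4: y≈-22.639684, sp=1, e=sp−y≈23.639684; I≈17.738600, D=e−e_prev≈33.288424; u=3/2·23.639684+5/4·17.738600+1/2·33.288424≈74.276989; next y=-1/10·(-22.639684)+3/4·74.276989≈57.971710
n=5: y≈57.971710, sp=1, e=sp−y≈-56.971710; I≈-39.233110, D=e−e_prev≈-80.611394; u=3/2·(-56.971710)+5/4·(-39.233110)+1/2·(-80.611394)≈-174.804649; next y=-1/10·57.971710+3/4·(-174.804649)≈-136.900658

0 1 3.250 0.000
1 1 -3.922 2.438
2 1 13.774 -3.185
3 1 -28.766 10.649
4 1 74.277 -22.640
5 1 -174.805 57.972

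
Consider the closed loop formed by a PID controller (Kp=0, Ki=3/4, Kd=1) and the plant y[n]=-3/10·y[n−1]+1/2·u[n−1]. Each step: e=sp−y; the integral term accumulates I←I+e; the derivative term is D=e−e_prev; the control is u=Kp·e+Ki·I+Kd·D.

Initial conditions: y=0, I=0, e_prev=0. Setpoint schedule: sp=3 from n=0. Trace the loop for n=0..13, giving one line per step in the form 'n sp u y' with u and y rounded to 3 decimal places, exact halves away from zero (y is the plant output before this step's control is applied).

(exact arithmetic carried between steps; '≈' marks a value shown rounded to 6 d.p. or computed from one; I and e_prev carry over from the previous line; the table rounds u and y to 3 d.p., halves away from zero)
n=0: y=0, sp=3, e=sp−y=3; I=3, D=e−e_prev=3; u=0·3+3/4·3+1·3=5.25; next y=-3/10·0+1/2·5.25=2.625
n=1: y=2.625, sp=3, e=sp−y=0.375; I=3.375, D=e−e_prev=-2.625; u=0·0.375+3/4·3.375+1·(-2.625)=-0.09375; next y=-3/10·2.625+1/2·(-0.09375)=-0.834375
n=2: y=-0.834375, sp=3, e=sp−y=3.834375; I=7.209375, D=e−e_prev=3.459375; u=0·3.834375+3/4·7.209375+1·3.459375≈8.866406; next y=-3/10·(-0.834375)+1/2·8.866406≈4.683516
n=3: y≈4.683516, sp=3, e=sp−y≈-1.683516; I≈5.525859, D=e−e_prev≈-5.517891; u=0·(-1.683516)+3/4·5.525859+1·(-5.517891)≈-1.373496; next y=-3/10·4.683516+1/2·(-1.373496)≈-2.091803
n=4: y≈-2.091803, sp=3, e=sp−y≈5.091803; I≈10.617662, D=e−e_prev≈6.775318; u=0·5.091803+3/4·10.617662+1·6.775318≈14.738565; next y=-3/10·(-2.091803)+1/2·14.738565≈7.996823
n=5: y≈7.996823, sp=3, e=sp−y≈-4.996823; I≈5.620839, D=e−e_prev≈-10.088626; u=0·(-4.996823)+3/4·5.620839+1·(-10.088626)≈-5.872997; next y=-3/10·7.996823+1/2·(-5.872997)≈-5.335545
n=6: y≈-5.335545, sp=3, e=sp−y≈8.335545; I≈13.956384, D=e−e_prev≈13.332369; u=0·8.335545+3/4·13.956384+1·13.332369≈23.799657; next y=-3/10·(-5.335545)+1/2·23.799657≈13.500492
n=7: y≈13.500492, sp=3, e=sp−y≈-10.500492; I≈3.455892, D=e−e_prev≈-18.836038; u=0·(-10.500492)+3/4·3.455892+1·(-18.836038)≈-16.244118; next y=-3/10·13.500492+1/2·(-16.244118)≈-12.172207
n=8: y≈-12.172207, sp=3, e=sp−y≈15.172207; I≈18.628099, D=e−e_prev≈25.672699; u=0·15.172207+3/4·18.628099+1·25.672699≈39.643773; next y=-3/10·(-12.172207)+1/2·39.643773≈23.473549
n=9: y≈23.473549, sp=3, e=sp−y≈-20.473549; I≈-1.845450, D=e−e_prev≈-35.645755; u=0·(-20.473549)+3/4·(-1.845450)+1·(-35.645755)≈-37.029843; next y=-3/10·23.473549+1/2·(-37.029843)≈-25.556986
n=10: y≈-25.556986, sp=3, e=sp−y≈28.556986; I≈26.711536, D=e−e_prev≈49.030535; u=0·28.556986+3/4·26.711536+1·49.030535≈69.064187; next y=-3/10·(-25.556986)+1/2·69.064187≈42.199189
n=11: y≈42.199189, sp=3, e=sp−y≈-39.199189; I≈-12.487653, D=e−e_prev≈-67.756175; u=0·(-39.199189)+3/4·(-12.487653)+1·(-67.756175)≈-77.121915; next y=-3/10·42.199189+1/2·(-77.121915)≈-51.220714
n=12: y≈-51.220714, sp=3, e=sp−y≈54.220714; I≈41.733061, D=e−e_prev≈93.419903; u=0·54.220714+3/4·41.733061+1·93.419903≈124.719699; next y=-3/10·(-51.220714)+1/2·124.719699≈77.726064
n=13: y≈77.726064, sp=3, e=sp−y≈-74.726064; I≈-32.993003, D=e−e_prev≈-128.946778; u=0·(-74.726064)+3/4·(-32.993003)+1·(-128.946778)≈-153.691530; next y=-3/10·77.726064+1/2·(-153.691530)≈-100.163584

0 3 5.250 0.000
1 3 -0.094 2.625
2 3 8.866 -0.834
3 3 -1.373 4.684
4 3 14.739 -2.092
5 3 -5.873 7.997
6 3 23.800 -5.336
7 3 -16.244 13.500
8 3 39.644 -12.172
9 3 -37.030 23.474
10 3 69.064 -25.557
11 3 -77.122 42.199
12 3 124.720 -51.221
13 3 -153.692 77.726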